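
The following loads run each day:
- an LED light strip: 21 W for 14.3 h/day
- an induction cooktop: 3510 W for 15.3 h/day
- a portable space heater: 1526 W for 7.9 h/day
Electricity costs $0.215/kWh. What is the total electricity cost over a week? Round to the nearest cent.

LED light strip: 21 W × 14.3 h × 7 d = 2,102 Wh = 2.102 kWh
induction cooktop: 3510 W × 15.3 h × 7 d = 375,921 Wh = 375.9 kWh
portable space heater: 1526 W × 7.9 h × 7 d = 84,388 Wh = 84.39 kWh
Total energy = 2.102 + 375.9 + 84.39 = 462.4 kWh
Cost = 462.4 kWh × $0.215 = $99.42

$99.42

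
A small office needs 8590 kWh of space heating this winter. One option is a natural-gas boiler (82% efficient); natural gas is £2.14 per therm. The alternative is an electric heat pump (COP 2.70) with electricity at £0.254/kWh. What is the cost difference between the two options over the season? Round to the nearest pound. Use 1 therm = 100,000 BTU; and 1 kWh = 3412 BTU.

Heat load = 8590 kWh × 3412 = 29,309,080 BTU
Gas: input = 29,309,080 / 0.82 = 35,742,780 BTU = 357.4 therm → 357.4 × £2.14 = £764.90
Heat pump: 29,309,080 BTU / 3412 = 8,590 kWh heat; / 2.70 = 3,181 kWh in → × £0.254 = £808.10
Difference = |£764.90 − £808.10| = £43.20 ≈ £43

£43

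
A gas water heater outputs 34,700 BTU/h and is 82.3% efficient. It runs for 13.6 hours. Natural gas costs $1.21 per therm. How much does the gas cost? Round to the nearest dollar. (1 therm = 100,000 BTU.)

$7

Heat delivered = 34,700 BTU/h × 13.6 h = 471,920 BTU
Gas input = 471,920 / 0.823 = 573,414 BTU
= 573,414 / 100,000 = 5.734 therm
Cost = 5.734 × $1.21/therm = $6.94 ≈ $7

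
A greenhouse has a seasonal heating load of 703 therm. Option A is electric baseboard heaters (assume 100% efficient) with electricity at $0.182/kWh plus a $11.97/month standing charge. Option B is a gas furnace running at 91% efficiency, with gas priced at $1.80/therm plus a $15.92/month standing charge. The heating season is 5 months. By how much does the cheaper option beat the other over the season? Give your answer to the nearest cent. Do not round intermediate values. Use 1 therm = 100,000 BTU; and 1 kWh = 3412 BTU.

$2339.58

Heat load = 703 therm × 100,000 = 70,300,000 BTU
Gas: input = 70,300,000 / 0.91 = 77,252,747 BTU = 772.5 therm → 772.5 × $1.80 = $1,390.55; + 5 × $15.92 standing = $1,470.15
Electric: 70,300,000 BTU / 3412 = 20,600 kWh → × $0.182 = $3,749.88; + 5 × $11.97 standing = $3,809.73
Difference = |$1,470.15 − $3,809.73| = $2,339.58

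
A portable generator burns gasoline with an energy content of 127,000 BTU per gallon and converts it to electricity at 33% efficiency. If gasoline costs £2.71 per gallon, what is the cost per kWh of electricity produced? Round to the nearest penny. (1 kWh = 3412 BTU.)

£0.22

Electrical output per gallon = 127,000 BTU × 0.33 / 3412 BTU/kWh = 12.28 kWh
Cost per kWh = £2.71 / 12.28 kWh = £0.221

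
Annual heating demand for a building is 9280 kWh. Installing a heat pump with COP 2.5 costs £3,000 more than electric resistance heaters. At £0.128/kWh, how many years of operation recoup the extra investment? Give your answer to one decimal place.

Resistance: 9280 kWh × £0.128 = £1,187.84/yr
Heat pump: 9280 / 2.5 = 3712 kWh in → × £0.128 = £475.14/yr
Annual savings = £712.70
Payback = £3,000 / £712.70 = 4.21 years

4.2 years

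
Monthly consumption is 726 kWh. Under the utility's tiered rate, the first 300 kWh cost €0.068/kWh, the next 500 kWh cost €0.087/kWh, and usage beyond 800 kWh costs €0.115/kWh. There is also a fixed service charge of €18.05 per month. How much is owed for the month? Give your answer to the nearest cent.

First 300 kWh × €0.068 = €20.40
Next 426 kWh × €0.087 = €37.06
Remaining tier: 0 kWh (not reached)
Energy charge = €57.46; + service €18.05 = €75.51

€75.51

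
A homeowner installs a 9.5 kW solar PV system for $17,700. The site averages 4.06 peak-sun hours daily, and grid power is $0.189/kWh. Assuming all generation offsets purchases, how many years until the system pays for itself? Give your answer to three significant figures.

6.65 years

Daily generation = 9.5 kW × 4.06 h = 38.57 kWh
Annual generation = 38.57 × 365 = 14078 kWh
Annual savings = 14078 × $0.189 = $2,660.75
Payback = $17,700 / $2,660.75 = 6.65 years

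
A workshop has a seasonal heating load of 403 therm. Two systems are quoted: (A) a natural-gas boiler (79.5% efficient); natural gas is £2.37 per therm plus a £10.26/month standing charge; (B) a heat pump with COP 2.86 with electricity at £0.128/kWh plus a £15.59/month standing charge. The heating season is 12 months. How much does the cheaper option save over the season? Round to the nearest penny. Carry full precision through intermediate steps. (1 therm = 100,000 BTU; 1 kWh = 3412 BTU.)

£608.82

Heat load = 403 therm × 100,000 = 40,300,000 BTU
Gas: input = 40,300,000 / 0.795 = 50,691,824 BTU = 506.9 therm → 506.9 × £2.37 = £1,201.40; + 12 × £10.26 standing = £1,324.52
Heat pump: 40,300,000 BTU / 3412 = 11,810 kWh heat; / 2.86 = 4,130 kWh in → × £0.128 = £528.62; + 12 × £15.59 standing = £715.70
Difference = |£1,324.52 − £715.70| = £608.82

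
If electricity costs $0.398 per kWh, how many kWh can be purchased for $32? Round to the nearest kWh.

80 kWh

$32 / $0.398 per kWh = 80.4 kWh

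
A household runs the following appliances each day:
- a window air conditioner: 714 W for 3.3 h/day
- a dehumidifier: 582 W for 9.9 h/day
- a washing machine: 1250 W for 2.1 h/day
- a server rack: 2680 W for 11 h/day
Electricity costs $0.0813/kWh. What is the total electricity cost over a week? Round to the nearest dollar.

window air conditioner: 714 W × 3.3 h × 7 d = 16,493 Wh = 16.49 kWh
dehumidifier: 582 W × 9.9 h × 7 d = 40,333 Wh = 40.33 kWh
washing machine: 1250 W × 2.1 h × 7 d = 18,375 Wh = 18.38 kWh
server rack: 2680 W × 11 h × 7 d = 206,360 Wh = 206.4 kWh
Total energy = 16.49 + 40.33 + 18.38 + 206.4 = 281.6 kWh
Cost = 281.6 kWh × $0.0813 = $22.89 ≈ $23

$23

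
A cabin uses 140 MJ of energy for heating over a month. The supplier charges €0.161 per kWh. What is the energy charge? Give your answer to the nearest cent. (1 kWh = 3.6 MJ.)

140 MJ × (0.27778 kWh/MJ) = 38.89 kWh
Cost = 38.89 kWh × €0.161/kWh = €6.26

€6.26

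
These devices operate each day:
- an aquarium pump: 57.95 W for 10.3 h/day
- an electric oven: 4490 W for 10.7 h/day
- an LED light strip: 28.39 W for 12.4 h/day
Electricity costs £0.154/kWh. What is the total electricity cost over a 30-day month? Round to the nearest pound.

aquarium pump: 57.95 W × 10.3 h × 30 d = 17,907 Wh = 17.91 kWh
electric oven: 4490 W × 10.7 h × 30 d = 1,441,290 Wh = 1,441 kWh
LED light strip: 28.39 W × 12.4 h × 30 d = 10,561 Wh = 10.56 kWh
Total energy = 17.91 + 1,441 + 10.56 = 1,470 kWh
Cost = 1,470 kWh × £0.154 = £226.34 ≈ £226

£226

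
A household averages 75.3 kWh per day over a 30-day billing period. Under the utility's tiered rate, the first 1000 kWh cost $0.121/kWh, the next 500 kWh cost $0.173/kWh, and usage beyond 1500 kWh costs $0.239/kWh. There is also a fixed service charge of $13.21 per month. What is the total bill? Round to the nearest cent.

$402.11

Usage = 75.3 kWh/day × 30 days = 2259 kWh
First 1000 kWh × $0.121 = $121.00
Next 500 kWh × $0.173 = $86.50
Remaining 759 kWh × $0.239 = $181.40
Energy charge = $388.90; + service $13.21 = $402.11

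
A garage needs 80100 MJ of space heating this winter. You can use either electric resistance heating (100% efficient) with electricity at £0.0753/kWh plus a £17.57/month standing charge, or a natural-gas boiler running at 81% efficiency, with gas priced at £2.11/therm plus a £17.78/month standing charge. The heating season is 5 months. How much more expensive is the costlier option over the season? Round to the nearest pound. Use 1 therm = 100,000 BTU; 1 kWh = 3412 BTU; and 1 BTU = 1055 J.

£303

Heat load = 80100 MJ = 80,100,000,000 J / 1055 = 75,924,171 BTU
Gas: input = 75,924,171 / 0.81 = 93,733,544 BTU = 937.3 therm → 937.3 × £2.11 = £1,977.78; + 5 × £17.78 standing = £2,066.68
Electric: 75,924,171 BTU / 3412 = 22,250 kWh → × £0.0753 = £1,675.58; + 5 × £17.57 standing = £1,763.43
Difference = |£2,066.68 − £1,763.43| = £303.24 ≈ £303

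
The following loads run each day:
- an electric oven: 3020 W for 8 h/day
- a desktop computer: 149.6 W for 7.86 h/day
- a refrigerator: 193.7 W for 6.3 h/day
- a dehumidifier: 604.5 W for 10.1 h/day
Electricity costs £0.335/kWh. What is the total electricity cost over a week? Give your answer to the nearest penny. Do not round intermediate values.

electric oven: 3020 W × 8 h × 7 d = 169,120 Wh = 169.1 kWh
desktop computer: 149.6 W × 7.86 h × 7 d = 8,231 Wh = 8.231 kWh
refrigerator: 193.7 W × 6.3 h × 7 d = 8,542 Wh = 8.542 kWh
dehumidifier: 604.5 W × 10.1 h × 7 d = 42,738 Wh = 42.74 kWh
Total energy = 169.1 + 8.231 + 8.542 + 42.74 = 228.6 kWh
Cost = 228.6 kWh × £0.335 = £76.59

£76.59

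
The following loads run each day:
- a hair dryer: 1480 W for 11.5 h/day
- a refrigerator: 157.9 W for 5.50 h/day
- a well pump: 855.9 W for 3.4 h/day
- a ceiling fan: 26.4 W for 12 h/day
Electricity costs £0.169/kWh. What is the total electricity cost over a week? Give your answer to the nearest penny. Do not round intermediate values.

hair dryer: 1480 W × 11.5 h × 7 d = 119,140 Wh = 119.1 kWh
refrigerator: 157.9 W × 5.50 h × 7 d = 6,079 Wh = 6.079 kWh
well pump: 855.9 W × 3.4 h × 7 d = 20,370 Wh = 20.37 kWh
ceiling fan: 26.4 W × 12 h × 7 d = 2,218 Wh = 2.218 kWh
Total energy = 119.1 + 6.079 + 20.37 + 2.218 = 147.8 kWh
Cost = 147.8 kWh × £0.169 = £24.98

£24.98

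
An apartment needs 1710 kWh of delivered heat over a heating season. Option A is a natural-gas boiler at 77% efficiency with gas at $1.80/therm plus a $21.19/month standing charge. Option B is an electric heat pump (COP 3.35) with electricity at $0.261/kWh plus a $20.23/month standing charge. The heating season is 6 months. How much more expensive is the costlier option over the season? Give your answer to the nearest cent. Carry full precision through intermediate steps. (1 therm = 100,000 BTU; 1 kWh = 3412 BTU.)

$8.92

Heat load = 1710 kWh × 3412 = 5,834,520 BTU
Gas: input = 5,834,520 / 0.77 = 7,577,299 BTU = 75.77 therm → 75.77 × $1.80 = $136.39; + 6 × $21.19 standing = $263.53
Heat pump: 5,834,520 BTU / 3412 = 1,710 kWh heat; / 3.35 = 510.4 kWh in → × $0.261 = $133.23; + 6 × $20.23 standing = $254.61
Difference = |$263.53 − $254.61| = $8.92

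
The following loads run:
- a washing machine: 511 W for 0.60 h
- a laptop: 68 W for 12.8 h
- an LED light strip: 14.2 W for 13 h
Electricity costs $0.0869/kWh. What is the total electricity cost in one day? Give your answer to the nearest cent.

washing machine: 511 W × 0.60 h = 307 Wh = 0.3066 kWh
laptop: 68 W × 12.8 h = 870 Wh = 0.8704 kWh
LED light strip: 14.2 W × 13 h = 185 Wh = 0.1846 kWh
Total energy = 0.3066 + 0.8704 + 0.1846 = 1.362 kWh
Cost = 1.362 kWh × $0.0869 = $0.12

$0.12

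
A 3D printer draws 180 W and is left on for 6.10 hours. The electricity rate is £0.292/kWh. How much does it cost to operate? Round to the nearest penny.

Energy = 180 W × 6.10 h = 1,098 Wh = 1.098 kWh
Cost = 1.098 kWh × £0.292/kWh = £0.32

£0.32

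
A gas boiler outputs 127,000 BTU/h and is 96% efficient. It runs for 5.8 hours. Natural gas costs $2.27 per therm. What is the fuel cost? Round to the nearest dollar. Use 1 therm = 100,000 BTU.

Heat delivered = 127,000 BTU/h × 5.8 h = 736,600 BTU
Gas input = 736,600 / 0.96 = 767,292 BTU
= 767,292 / 100,000 = 7.673 therm
Cost = 7.673 × $2.27/therm = $17.42 ≈ $17

$17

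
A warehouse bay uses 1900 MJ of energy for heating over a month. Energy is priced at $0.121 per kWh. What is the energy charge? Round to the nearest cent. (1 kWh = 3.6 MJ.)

1900 MJ × (0.27778 kWh/MJ) = 527.8 kWh
Cost = 527.8 kWh × $0.121/kWh = $63.86

$63.86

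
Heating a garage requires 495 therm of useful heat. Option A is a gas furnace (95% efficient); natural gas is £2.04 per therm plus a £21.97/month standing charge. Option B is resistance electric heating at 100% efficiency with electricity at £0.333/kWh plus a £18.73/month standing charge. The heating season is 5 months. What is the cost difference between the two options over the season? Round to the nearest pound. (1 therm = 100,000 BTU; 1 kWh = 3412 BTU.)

Heat load = 495 therm × 100,000 = 49,500,000 BTU
Gas: input = 49,500,000 / 0.95 = 52,105,263 BTU = 521.1 therm → 521.1 × £2.04 = £1,062.95; + 5 × £21.97 standing = £1,172.80
Electric: 49,500,000 BTU / 3412 = 14,510 kWh → × £0.333 = £4,831.04; + 5 × £18.73 standing = £4,924.69
Difference = |£1,172.80 − £4,924.69| = £3,751.89 ≈ £3752

£3752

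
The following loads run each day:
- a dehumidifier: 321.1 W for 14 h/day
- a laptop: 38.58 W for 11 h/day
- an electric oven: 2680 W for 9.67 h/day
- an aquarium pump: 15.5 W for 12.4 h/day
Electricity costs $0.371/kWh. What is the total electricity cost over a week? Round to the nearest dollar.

$81

dehumidifier: 321.1 W × 14 h × 7 d = 31,468 Wh = 31.47 kWh
laptop: 38.58 W × 11 h × 7 d = 2,971 Wh = 2.971 kWh
electric oven: 2680 W × 9.67 h × 7 d = 181,409 Wh = 181.4 kWh
aquarium pump: 15.5 W × 12.4 h × 7 d = 1,345 Wh = 1.345 kWh
Total energy = 31.47 + 2.971 + 181.4 + 1.345 = 217.2 kWh
Cost = 217.2 kWh × $0.371 = $80.58 ≈ $81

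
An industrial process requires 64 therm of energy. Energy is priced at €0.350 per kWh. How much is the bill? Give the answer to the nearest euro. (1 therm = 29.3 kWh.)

€656

64 therm × (29.3 kWh/therm) = 1,875 kWh
Cost = 1,875 kWh × €0.350/kWh = €656.32 ≈ €656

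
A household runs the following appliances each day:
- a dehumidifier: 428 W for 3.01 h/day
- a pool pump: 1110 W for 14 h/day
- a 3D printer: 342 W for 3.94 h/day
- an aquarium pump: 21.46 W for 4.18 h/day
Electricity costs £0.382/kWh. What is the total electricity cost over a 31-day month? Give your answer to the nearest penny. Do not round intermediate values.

£216.30

dehumidifier: 428 W × 3.01 h × 31 d = 39,937 Wh = 39.94 kWh
pool pump: 1110 W × 14 h × 31 d = 481,740 Wh = 481.7 kWh
3D printer: 342 W × 3.94 h × 31 d = 41,772 Wh = 41.77 kWh
aquarium pump: 21.46 W × 4.18 h × 31 d = 2,781 Wh = 2.781 kWh
Total energy = 39.94 + 481.7 + 41.77 + 2.781 = 566.2 kWh
Cost = 566.2 kWh × £0.382 = £216.30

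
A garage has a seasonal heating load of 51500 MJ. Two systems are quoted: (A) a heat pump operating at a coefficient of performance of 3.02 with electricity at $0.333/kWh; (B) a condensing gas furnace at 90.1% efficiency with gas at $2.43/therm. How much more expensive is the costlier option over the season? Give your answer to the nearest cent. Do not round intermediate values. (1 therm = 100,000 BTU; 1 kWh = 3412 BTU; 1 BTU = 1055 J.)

Heat load = 51500 MJ = 51,500,000,000 J / 1055 = 48,815,166 BTU
Gas: input = 48,815,166 / 0.901 = 54,178,874 BTU = 541.8 therm → 541.8 × $2.43 = $1,316.55
Heat pump: 48,815,166 BTU / 3412 = 14,310 kWh heat; / 3.02 = 4,737 kWh in → × $0.333 = $1,577.55
Difference = |$1,316.55 − $1,577.55| = $261.00

$261.00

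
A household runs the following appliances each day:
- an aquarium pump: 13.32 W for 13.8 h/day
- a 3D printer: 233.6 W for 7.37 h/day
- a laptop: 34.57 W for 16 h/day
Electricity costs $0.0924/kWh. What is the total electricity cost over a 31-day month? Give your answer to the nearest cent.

$7.04

aquarium pump: 13.32 W × 13.8 h × 31 d = 5,698 Wh = 5.698 kWh
3D printer: 233.6 W × 7.37 h × 31 d = 53,371 Wh = 53.37 kWh
laptop: 34.57 W × 16 h × 31 d = 17,147 Wh = 17.15 kWh
Total energy = 5.698 + 53.37 + 17.15 = 76.22 kWh
Cost = 76.22 kWh × $0.0924 = $7.04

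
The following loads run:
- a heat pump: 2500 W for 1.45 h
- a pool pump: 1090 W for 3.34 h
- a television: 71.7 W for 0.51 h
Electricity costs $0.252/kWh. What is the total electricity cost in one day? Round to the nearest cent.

heat pump: 2500 W × 1.45 h = 3,625 Wh = 3.625 kWh
pool pump: 1090 W × 3.34 h = 3,641 Wh = 3.641 kWh
television: 71.7 W × 0.51 h = 37 Wh = 0.03657 kWh
Total energy = 3.625 + 3.641 + 0.03657 = 7.302 kWh
Cost = 7.302 kWh × $0.252 = $1.84

$1.84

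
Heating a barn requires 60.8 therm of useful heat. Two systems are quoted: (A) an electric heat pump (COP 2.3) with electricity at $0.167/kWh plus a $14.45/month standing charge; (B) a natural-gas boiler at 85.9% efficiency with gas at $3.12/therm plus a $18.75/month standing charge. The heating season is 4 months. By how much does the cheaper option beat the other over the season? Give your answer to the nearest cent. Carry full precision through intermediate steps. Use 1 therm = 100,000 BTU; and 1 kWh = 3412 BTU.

$108.65

Heat load = 60.8 therm × 100,000 = 6,080,000 BTU
Gas: input = 6,080,000 / 0.859 = 7,077,998 BTU = 70.78 therm → 70.78 × $3.12 = $220.83; + 4 × $18.75 standing = $295.83
Heat pump: 6,080,000 BTU / 3412 = 1,782 kWh heat; / 2.3 = 774.8 kWh in → × $0.167 = $129.38; + 4 × $14.45 standing = $187.18
Difference = |$295.83 − $187.18| = $108.65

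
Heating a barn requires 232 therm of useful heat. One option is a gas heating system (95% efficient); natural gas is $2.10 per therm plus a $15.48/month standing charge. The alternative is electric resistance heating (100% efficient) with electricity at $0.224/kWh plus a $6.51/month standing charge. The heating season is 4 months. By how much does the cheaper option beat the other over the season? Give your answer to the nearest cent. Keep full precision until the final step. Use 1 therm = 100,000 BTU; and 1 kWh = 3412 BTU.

$974.37

Heat load = 232 therm × 100,000 = 23,200,000 BTU
Gas: input = 23,200,000 / 0.95 = 24,421,053 BTU = 244.2 therm → 244.2 × $2.10 = $512.84; + 4 × $15.48 standing = $574.76
Electric: 23,200,000 BTU / 3412 = 6,800 kWh → × $0.224 = $1,523.09; + 4 × $6.51 standing = $1,549.13
Difference = |$574.76 − $1,549.13| = $974.37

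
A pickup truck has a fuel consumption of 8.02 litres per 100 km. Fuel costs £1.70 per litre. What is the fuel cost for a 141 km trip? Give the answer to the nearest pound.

Fuel = 8.02 L/100 km × 141 km / 100 = 11.31 L
Cost = 11.31 L × £1.70/L = £19.22 ≈ £19

£19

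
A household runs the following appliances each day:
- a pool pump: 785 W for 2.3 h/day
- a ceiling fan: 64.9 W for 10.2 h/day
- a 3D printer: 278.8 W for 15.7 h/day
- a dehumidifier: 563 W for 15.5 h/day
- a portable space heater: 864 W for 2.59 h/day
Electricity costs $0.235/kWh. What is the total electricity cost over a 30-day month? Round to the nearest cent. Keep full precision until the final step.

pool pump: 785 W × 2.3 h × 30 d = 54,165 Wh = 54.16 kWh
ceiling fan: 64.9 W × 10.2 h × 30 d = 19,859 Wh = 19.86 kWh
3D printer: 278.8 W × 15.7 h × 30 d = 131,315 Wh = 131.3 kWh
dehumidifier: 563 W × 15.5 h × 30 d = 261,795 Wh = 261.8 kWh
portable space heater: 864 W × 2.59 h × 30 d = 67,133 Wh = 67.13 kWh
Total energy = 54.16 + 19.86 + 131.3 + 261.8 + 67.13 = 534.3 kWh
Cost = 534.3 kWh × $0.235 = $125.55

$125.55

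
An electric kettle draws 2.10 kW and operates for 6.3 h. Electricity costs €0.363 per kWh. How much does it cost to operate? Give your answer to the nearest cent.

€4.80

Energy = 2100 W × 6.3 h = 13,230 Wh = 13.23 kWh
Cost = 13.23 kWh × €0.363/kWh = €4.80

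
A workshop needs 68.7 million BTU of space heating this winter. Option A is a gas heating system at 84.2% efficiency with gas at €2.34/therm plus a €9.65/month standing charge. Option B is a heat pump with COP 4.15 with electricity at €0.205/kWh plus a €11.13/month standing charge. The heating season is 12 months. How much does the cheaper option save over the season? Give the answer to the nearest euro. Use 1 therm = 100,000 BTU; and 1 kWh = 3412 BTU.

Heat load = 68.7 × 10⁶ BTU = 68,700,000 BTU
Gas: input = 68,700,000 / 0.842 = 81,591,449 BTU = 815.9 therm → 815.9 × €2.34 = €1,909.24; + 12 × €9.65 standing = €2,025.04
Heat pump: 68,700,000 BTU / 3412 = 20,130 kWh heat; / 4.15 = 4,852 kWh in → × €0.205 = €994.61; + 12 × €11.13 standing = €1,128.17
Difference = |€2,025.04 − €1,128.17| = €896.87 ≈ €897

€897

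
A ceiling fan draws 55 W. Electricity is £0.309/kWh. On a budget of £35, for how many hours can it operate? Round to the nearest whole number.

Energy budget = £35 / £0.309 per kWh = 113.3 kWh = 113,269 Wh
Runtime = 113,269 Wh / 55 W = 2,059 h

2059 h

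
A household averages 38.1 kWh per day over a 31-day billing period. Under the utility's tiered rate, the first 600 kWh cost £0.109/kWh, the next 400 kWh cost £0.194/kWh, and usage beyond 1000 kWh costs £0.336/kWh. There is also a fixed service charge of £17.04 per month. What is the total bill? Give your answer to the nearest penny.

£220.89

Usage = 38.1 kWh/day × 31 days = 1181.1 kWh
First 600 kWh × £0.109 = £65.40
Next 400 kWh × £0.194 = £77.60
Remaining 181.1 kWh × £0.336 = £60.85
Energy charge = £203.85; + service £17.04 = £220.89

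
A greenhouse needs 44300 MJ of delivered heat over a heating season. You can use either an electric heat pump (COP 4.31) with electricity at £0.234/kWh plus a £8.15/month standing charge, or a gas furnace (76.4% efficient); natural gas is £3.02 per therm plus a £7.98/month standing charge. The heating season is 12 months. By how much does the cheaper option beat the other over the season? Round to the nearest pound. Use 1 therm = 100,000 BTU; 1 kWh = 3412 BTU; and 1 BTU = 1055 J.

£990

Heat load = 44300 MJ = 44,300,000,000 J / 1055 = 41,990,521 BTU
Gas: input = 41,990,521 / 0.764 = 54,961,415 BTU = 549.6 therm → 549.6 × £3.02 = £1,659.83; + 12 × £7.98 standing = £1,755.59
Heat pump: 41,990,521 BTU / 3412 = 12,310 kWh heat; / 4.31 = 2,855 kWh in → × £0.234 = £668.16; + 12 × £8.15 standing = £765.96
Difference = |£1,755.59 − £765.96| = £989.63 ≈ £990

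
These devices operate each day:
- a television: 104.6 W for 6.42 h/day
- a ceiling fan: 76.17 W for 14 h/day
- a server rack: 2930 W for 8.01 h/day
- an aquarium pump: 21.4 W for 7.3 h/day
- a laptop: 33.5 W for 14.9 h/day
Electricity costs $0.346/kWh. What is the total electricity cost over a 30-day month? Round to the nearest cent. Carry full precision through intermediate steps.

$268.45

television: 104.6 W × 6.42 h × 30 d = 20,146 Wh = 20.15 kWh
ceiling fan: 76.17 W × 14 h × 30 d = 31,991 Wh = 31.99 kWh
server rack: 2930 W × 8.01 h × 30 d = 704,079 Wh = 704.1 kWh
aquarium pump: 21.4 W × 7.3 h × 30 d = 4,687 Wh = 4.687 kWh
laptop: 33.5 W × 14.9 h × 30 d = 14,975 Wh = 14.97 kWh
Total energy = 20.15 + 31.99 + 704.1 + 4.687 + 14.97 = 775.9 kWh
Cost = 775.9 kWh × $0.346 = $268.45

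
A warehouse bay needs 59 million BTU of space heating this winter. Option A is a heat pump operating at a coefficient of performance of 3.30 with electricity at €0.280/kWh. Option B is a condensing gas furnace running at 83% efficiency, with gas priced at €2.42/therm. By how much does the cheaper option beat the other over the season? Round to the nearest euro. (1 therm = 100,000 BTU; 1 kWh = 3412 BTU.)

Heat load = 59 × 10⁶ BTU = 59,000,000 BTU
Gas: input = 59,000,000 / 0.83 = 71,084,337 BTU = 710.8 therm → 710.8 × €2.42 = €1,720.24
Heat pump: 59,000,000 BTU / 3412 = 17,290 kWh heat; / 3.30 = 5,240 kWh in → × €0.280 = €1,467.19
Difference = |€1,720.24 − €1,467.19| = €253.05 ≈ €253

€253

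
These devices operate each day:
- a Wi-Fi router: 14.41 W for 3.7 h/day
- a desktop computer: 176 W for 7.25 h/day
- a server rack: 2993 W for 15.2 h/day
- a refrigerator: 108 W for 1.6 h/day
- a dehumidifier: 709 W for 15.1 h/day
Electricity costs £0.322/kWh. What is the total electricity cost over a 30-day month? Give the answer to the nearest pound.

Wi-Fi router: 14.41 W × 3.7 h × 30 d = 1,600 Wh = 1.6 kWh
desktop computer: 176 W × 7.25 h × 30 d = 38,280 Wh = 38.28 kWh
server rack: 2993 W × 15.2 h × 30 d = 1,364,808 Wh = 1,365 kWh
refrigerator: 108 W × 1.6 h × 30 d = 5,184 Wh = 5.184 kWh
dehumidifier: 709 W × 15.1 h × 30 d = 321,177 Wh = 321.2 kWh
Total energy = 1.6 + 38.28 + 1,365 + 5.184 + 321.2 = 1,731 kWh
Cost = 1,731 kWh × £0.322 = £557.40 ≈ £557

£557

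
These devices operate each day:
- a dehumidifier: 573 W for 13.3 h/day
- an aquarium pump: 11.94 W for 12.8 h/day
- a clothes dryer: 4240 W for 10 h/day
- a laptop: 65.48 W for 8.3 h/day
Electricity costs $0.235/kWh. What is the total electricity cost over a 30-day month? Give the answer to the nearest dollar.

$358

dehumidifier: 573 W × 13.3 h × 30 d = 228,627 Wh = 228.6 kWh
aquarium pump: 11.94 W × 12.8 h × 30 d = 4,585 Wh = 4.585 kWh
clothes dryer: 4240 W × 10 h × 30 d = 1,272,000 Wh = 1,272 kWh
laptop: 65.48 W × 8.3 h × 30 d = 16,305 Wh = 16.3 kWh
Total energy = 228.6 + 4.585 + 1,272 + 16.3 = 1,522 kWh
Cost = 1,522 kWh × $0.235 = $357.56 ≈ $358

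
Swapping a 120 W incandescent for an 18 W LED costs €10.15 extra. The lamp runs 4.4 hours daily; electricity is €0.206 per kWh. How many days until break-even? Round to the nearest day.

110 days

Power saved = 120 − 18 = 102 W
Daily energy saved = 102 W × 4.4 h = 448.8 Wh = 0.4488 kWh
Daily savings = 0.4488 × €0.206 = €0.0925
Payback = €10.15 / €0.0925 per day = 109.8 days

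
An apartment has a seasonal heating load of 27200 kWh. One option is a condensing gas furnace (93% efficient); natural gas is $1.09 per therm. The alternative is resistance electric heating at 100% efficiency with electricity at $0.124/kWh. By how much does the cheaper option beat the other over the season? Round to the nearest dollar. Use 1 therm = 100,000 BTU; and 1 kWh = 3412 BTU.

Heat load = 27200 kWh × 3412 = 92,806,400 BTU
Gas: input = 92,806,400 / 0.93 = 99,791,828 BTU = 997.9 therm → 997.9 × $1.09 = $1,087.73
Electric: 92,806,400 BTU / 3412 = 27,200 kWh → × $0.124 = $3,372.80
Difference = |$1,087.73 − $3,372.80| = $2,285.07 ≈ $2285

$2285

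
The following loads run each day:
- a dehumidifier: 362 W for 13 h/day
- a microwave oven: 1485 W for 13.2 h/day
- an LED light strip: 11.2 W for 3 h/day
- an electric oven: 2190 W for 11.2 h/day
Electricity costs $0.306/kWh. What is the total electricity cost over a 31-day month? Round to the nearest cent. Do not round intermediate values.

$463.58

dehumidifier: 362 W × 13 h × 31 d = 145,886 Wh = 145.9 kWh
microwave oven: 1485 W × 13.2 h × 31 d = 607,662 Wh = 607.7 kWh
LED light strip: 11.2 W × 3 h × 31 d = 1,042 Wh = 1.042 kWh
electric oven: 2190 W × 11.2 h × 31 d = 760,368 Wh = 760.4 kWh
Total energy = 145.9 + 607.7 + 1.042 + 760.4 = 1,515 kWh
Cost = 1,515 kWh × $0.306 = $463.58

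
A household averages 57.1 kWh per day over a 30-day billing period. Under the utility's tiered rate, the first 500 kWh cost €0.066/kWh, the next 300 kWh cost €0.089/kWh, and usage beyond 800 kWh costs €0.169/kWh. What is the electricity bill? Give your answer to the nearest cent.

€214.00

Usage = 57.1 kWh/day × 30 days = 1713 kWh
First 500 kWh × €0.066 = €33.00
Next 300 kWh × €0.089 = €26.70
Remaining 913 kWh × €0.169 = €154.30
Total = €214.00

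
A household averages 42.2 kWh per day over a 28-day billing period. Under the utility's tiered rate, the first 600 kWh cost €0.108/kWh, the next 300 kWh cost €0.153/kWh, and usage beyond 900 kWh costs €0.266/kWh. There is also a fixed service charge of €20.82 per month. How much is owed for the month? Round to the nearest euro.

€206

Usage = 42.2 kWh/day × 28 days = 1181.6 kWh
First 600 kWh × €0.108 = €64.80
Next 300 kWh × €0.153 = €45.90
Remaining 281.6 kWh × €0.266 = €74.91
Energy charge = €185.61; + service €20.82 = €206.43 ≈ €206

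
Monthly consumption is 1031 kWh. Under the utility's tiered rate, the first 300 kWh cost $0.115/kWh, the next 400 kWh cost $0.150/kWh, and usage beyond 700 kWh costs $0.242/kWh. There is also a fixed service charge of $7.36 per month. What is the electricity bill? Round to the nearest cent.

$181.96

First 300 kWh × $0.115 = $34.50
Next 400 kWh × $0.150 = $60.00
Remaining 331 kWh × $0.242 = $80.10
Energy charge = $174.60; + service $7.36 = $181.96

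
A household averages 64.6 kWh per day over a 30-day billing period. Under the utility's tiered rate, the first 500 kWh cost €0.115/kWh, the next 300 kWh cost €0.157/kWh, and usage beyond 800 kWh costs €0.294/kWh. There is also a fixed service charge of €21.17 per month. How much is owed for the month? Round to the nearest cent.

Usage = 64.6 kWh/day × 30 days = 1938 kWh
First 500 kWh × €0.115 = €57.50
Next 300 kWh × €0.157 = €47.10
Remaining 1138 kWh × €0.294 = €334.57
Energy charge = €439.17; + service €21.17 = €460.34

€460.34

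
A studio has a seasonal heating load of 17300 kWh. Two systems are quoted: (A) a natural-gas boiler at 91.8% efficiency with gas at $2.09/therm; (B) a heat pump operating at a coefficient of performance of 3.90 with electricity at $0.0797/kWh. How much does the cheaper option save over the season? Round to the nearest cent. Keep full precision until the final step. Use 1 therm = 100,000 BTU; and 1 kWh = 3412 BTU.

Heat load = 17300 kWh × 3412 = 59,027,600 BTU
Gas: input = 59,027,600 / 0.918 = 64,300,218 BTU = 643 therm → 643 × $2.09 = $1,343.87
Heat pump: 59,027,600 BTU / 3412 = 17,300 kWh heat; / 3.90 = 4,436 kWh in → × $0.0797 = $353.54
Difference = |$1,343.87 − $353.54| = $990.33

$990.33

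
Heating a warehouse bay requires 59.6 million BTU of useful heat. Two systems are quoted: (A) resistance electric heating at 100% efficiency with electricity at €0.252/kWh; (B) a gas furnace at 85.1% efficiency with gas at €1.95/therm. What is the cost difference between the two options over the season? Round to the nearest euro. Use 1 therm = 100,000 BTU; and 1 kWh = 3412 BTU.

€3036

Heat load = 59.6 × 10⁶ BTU = 59,600,000 BTU
Gas: input = 59,600,000 / 0.851 = 70,035,253 BTU = 700.4 therm → 700.4 × €1.95 = €1,365.69
Electric: 59,600,000 BTU / 3412 = 17,470 kWh → × €0.252 = €4,401.88
Difference = |€1,365.69 − €4,401.88| = €3,036.19 ≈ €3036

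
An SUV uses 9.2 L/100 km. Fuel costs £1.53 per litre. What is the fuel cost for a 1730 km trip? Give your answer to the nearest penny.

Fuel = 9.2 L/100 km × 1730 km / 100 = 159.2 L
Cost = 159.2 L × £1.53/L = £243.51

£243.51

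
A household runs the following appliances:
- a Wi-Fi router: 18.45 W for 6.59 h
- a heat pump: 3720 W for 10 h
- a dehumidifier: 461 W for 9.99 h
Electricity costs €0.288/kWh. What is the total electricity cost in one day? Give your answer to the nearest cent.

Wi-Fi router: 18.45 W × 6.59 h = 122 Wh = 0.1216 kWh
heat pump: 3720 W × 10 h = 37,200 Wh = 37.2 kWh
dehumidifier: 461 W × 9.99 h = 4,605 Wh = 4.605 kWh
Total energy = 0.1216 + 37.2 + 4.605 = 41.93 kWh
Cost = 41.93 kWh × €0.288 = €12.07

€12.07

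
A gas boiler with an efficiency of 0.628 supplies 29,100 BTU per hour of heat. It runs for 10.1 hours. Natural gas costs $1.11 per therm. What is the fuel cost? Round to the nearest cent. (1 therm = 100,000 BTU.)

$5.19

Heat delivered = 29,100 BTU/h × 10.1 h = 293,910 BTU
Gas input = 293,910 / 0.628 = 468,010 BTU
= 468,010 / 100,000 = 4.68 therm
Cost = 4.68 × $1.11/therm = $5.19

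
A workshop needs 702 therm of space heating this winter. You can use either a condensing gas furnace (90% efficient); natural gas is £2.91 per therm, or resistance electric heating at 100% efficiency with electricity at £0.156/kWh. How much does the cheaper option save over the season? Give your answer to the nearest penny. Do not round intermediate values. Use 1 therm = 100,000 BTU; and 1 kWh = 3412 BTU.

£939.81

Heat load = 702 therm × 100,000 = 70,200,000 BTU
Gas: input = 70,200,000 / 0.90 = 78,000,000 BTU = 780 therm → 780 × £2.91 = £2,269.80
Electric: 70,200,000 BTU / 3412 = 20,570 kWh → × £0.156 = £3,209.61
Difference = |£2,269.80 − £3,209.61| = £939.81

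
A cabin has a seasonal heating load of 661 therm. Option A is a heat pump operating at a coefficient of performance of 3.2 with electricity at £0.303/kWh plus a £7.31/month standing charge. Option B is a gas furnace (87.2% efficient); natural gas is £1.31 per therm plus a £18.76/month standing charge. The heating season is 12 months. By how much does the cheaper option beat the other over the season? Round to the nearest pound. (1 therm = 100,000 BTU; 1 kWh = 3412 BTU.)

Heat load = 661 therm × 100,000 = 66,100,000 BTU
Gas: input = 66,100,000 / 0.872 = 75,802,752 BTU = 758 therm → 758 × £1.31 = £993.02; + 12 × £18.76 standing = £1,218.14
Heat pump: 66,100,000 BTU / 3412 = 19,370 kWh heat; / 3.2 = 6,054 kWh in → × £0.303 = £1,834.36; + 12 × £7.31 standing = £1,922.08
Difference = |£1,218.14 − £1,922.08| = £703.95 ≈ £704

£704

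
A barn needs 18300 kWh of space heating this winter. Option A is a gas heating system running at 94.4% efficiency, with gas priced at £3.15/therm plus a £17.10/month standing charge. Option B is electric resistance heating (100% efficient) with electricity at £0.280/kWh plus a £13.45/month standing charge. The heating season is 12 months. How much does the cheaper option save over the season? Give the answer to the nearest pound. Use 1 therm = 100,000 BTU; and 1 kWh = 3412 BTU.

Heat load = 18300 kWh × 3412 = 62,439,600 BTU
Gas: input = 62,439,600 / 0.944 = 66,143,644 BTU = 661.4 therm → 661.4 × £3.15 = £2,083.52; + 12 × £17.10 standing = £2,288.72
Electric: 62,439,600 BTU / 3412 = 18,300 kWh → × £0.280 = £5,124.00; + 12 × £13.45 standing = £5,285.40
Difference = |£2,288.72 − £5,285.40| = £2,996.68 ≈ £2997

£2997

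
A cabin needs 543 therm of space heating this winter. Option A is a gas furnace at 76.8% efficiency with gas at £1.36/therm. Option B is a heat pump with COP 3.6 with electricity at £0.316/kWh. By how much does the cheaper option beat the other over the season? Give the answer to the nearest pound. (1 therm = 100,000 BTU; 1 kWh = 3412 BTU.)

£435

Heat load = 543 therm × 100,000 = 54,300,000 BTU
Gas: input = 54,300,000 / 0.768 = 70,703,125 BTU = 707 therm → 707 × £1.36 = £961.56
Heat pump: 54,300,000 BTU / 3412 = 15,910 kWh heat; / 3.6 = 4,421 kWh in → × £0.316 = £1,396.93
Difference = |£961.56 − £1,396.93| = £435.37 ≈ £435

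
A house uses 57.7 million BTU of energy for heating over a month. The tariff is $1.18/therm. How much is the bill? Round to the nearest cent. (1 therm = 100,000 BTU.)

$680.86

57.7 million BTU × (10 therm/million BTU) = 577 therm
Cost = 577 therm × $1.18/therm = $680.86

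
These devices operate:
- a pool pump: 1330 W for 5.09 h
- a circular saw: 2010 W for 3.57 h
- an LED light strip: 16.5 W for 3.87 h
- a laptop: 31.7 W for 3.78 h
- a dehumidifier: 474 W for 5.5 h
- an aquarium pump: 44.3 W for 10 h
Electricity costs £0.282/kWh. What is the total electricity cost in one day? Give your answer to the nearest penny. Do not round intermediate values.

£4.84

pool pump: 1330 W × 5.09 h = 6,770 Wh = 6.77 kWh
circular saw: 2010 W × 3.57 h = 7,176 Wh = 7.176 kWh
LED light strip: 16.5 W × 3.87 h = 64 Wh = 0.06386 kWh
laptop: 31.7 W × 3.78 h = 120 Wh = 0.1198 kWh
dehumidifier: 474 W × 5.5 h = 2,607 Wh = 2.607 kWh
aquarium pump: 44.3 W × 10 h = 443 Wh = 0.443 kWh
Total energy = 6.77 + 7.176 + 0.06386 + 0.1198 + 2.607 + 0.443 = 17.18 kWh
Cost = 17.18 kWh × £0.282 = £4.84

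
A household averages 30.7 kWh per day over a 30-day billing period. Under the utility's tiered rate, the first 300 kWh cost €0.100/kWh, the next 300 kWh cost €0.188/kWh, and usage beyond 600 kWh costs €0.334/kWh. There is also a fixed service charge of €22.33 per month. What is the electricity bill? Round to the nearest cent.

€215.94

Usage = 30.7 kWh/day × 30 days = 921 kWh
First 300 kWh × €0.100 = €30.00
Next 300 kWh × €0.188 = €56.40
Remaining 321 kWh × €0.334 = €107.21
Energy charge = €193.61; + service €22.33 = €215.94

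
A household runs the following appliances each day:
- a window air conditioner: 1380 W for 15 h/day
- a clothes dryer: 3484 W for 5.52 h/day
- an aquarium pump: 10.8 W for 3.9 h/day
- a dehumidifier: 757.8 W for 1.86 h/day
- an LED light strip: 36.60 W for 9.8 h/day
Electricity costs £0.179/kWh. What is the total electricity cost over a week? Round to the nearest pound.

£52

window air conditioner: 1380 W × 15 h × 7 d = 144,900 Wh = 144.9 kWh
clothes dryer: 3484 W × 5.52 h × 7 d = 134,622 Wh = 134.6 kWh
aquarium pump: 10.8 W × 3.9 h × 7 d = 295 Wh = 0.2948 kWh
dehumidifier: 757.8 W × 1.86 h × 7 d = 9,867 Wh = 9.867 kWh
LED light strip: 36.60 W × 9.8 h × 7 d = 2,511 Wh = 2.511 kWh
Total energy = 144.9 + 134.6 + 0.2948 + 9.867 + 2.511 = 292.2 kWh
Cost = 292.2 kWh × £0.179 = £52.30 ≈ £52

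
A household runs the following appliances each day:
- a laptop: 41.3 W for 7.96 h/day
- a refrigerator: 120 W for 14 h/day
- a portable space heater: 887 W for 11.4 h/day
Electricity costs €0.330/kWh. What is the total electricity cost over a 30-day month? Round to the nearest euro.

laptop: 41.3 W × 7.96 h × 30 d = 9,862 Wh = 9.862 kWh
refrigerator: 120 W × 14 h × 30 d = 50,400 Wh = 50.4 kWh
portable space heater: 887 W × 11.4 h × 30 d = 303,354 Wh = 303.4 kWh
Total energy = 9.862 + 50.4 + 303.4 = 363.6 kWh
Cost = 363.6 kWh × €0.330 = €119.99 ≈ €120

€120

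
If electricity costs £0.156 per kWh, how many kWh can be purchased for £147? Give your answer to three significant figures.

942 kWh

£147 / £0.156 per kWh = 942.3 kWh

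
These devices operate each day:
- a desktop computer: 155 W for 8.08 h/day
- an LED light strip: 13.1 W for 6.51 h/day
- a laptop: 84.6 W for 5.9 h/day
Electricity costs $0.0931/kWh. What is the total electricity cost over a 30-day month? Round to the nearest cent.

$5.13

desktop computer: 155 W × 8.08 h × 30 d = 37,572 Wh = 37.57 kWh
LED light strip: 13.1 W × 6.51 h × 30 d = 2,558 Wh = 2.558 kWh
laptop: 84.6 W × 5.9 h × 30 d = 14,974 Wh = 14.97 kWh
Total energy = 37.57 + 2.558 + 14.97 = 55.1 kWh
Cost = 55.1 kWh × $0.0931 = $5.13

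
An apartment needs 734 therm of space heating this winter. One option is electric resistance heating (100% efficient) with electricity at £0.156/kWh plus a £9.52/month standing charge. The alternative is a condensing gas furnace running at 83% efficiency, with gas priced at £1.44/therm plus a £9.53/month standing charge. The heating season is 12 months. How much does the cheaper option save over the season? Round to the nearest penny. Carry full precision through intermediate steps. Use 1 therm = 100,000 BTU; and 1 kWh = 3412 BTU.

£2082.35

Heat load = 734 therm × 100,000 = 73,400,000 BTU
Gas: input = 73,400,000 / 0.83 = 88,433,735 BTU = 884.3 therm → 884.3 × £1.44 = £1,273.45; + 12 × £9.53 standing = £1,387.81
Electric: 73,400,000 BTU / 3412 = 21,510 kWh → × £0.156 = £3,355.92; + 12 × £9.52 standing = £3,470.16
Difference = |£1,387.81 − £3,470.16| = £2,082.35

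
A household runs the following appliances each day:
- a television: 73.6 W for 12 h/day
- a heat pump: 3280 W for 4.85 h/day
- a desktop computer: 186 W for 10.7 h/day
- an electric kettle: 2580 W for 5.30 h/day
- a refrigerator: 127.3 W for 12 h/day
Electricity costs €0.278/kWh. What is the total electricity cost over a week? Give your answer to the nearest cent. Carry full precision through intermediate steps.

television: 73.6 W × 12 h × 7 d = 6,182 Wh = 6.182 kWh
heat pump: 3280 W × 4.85 h × 7 d = 111,356 Wh = 111.4 kWh
desktop computer: 186 W × 10.7 h × 7 d = 13,931 Wh = 13.93 kWh
electric kettle: 2580 W × 5.30 h × 7 d = 95,718 Wh = 95.72 kWh
refrigerator: 127.3 W × 12 h × 7 d = 10,693 Wh = 10.69 kWh
Total energy = 6.182 + 111.4 + 13.93 + 95.72 + 10.69 = 237.9 kWh
Cost = 237.9 kWh × €0.278 = €66.13

€66.13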